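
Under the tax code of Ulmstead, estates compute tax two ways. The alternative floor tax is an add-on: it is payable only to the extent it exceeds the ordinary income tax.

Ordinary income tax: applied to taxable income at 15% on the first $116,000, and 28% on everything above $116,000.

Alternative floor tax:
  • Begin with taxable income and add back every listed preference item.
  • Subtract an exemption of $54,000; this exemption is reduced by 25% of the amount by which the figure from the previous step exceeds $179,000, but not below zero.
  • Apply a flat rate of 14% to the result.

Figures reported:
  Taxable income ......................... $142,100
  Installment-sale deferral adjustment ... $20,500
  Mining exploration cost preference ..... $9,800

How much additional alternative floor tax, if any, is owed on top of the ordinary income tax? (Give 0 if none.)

$0

Ordinary income tax:
  $116,000 × 15% = $17,400
  $26,100 × 28% = $7,308
  → $24,708

Alternative floor tax:
  Adjusted income: $142,100 + $20,500 + $9,800 = $172,400
  Exemption: $172,400 ≤ $179,000, so full $54,000 applies
  Base: $172,400 − $54,000 = $118,400
  $118,400 × 14% = $16,576

$16,576 ≤ $24,708, so no add-on is due.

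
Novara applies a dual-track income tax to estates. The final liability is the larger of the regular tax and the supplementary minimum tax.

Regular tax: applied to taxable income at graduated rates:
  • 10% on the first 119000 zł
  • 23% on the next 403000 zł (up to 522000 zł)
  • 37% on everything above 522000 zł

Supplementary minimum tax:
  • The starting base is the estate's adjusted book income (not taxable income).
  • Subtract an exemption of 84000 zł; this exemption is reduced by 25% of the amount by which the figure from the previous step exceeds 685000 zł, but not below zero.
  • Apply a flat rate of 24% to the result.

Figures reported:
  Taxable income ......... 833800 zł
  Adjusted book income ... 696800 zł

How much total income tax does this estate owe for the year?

219956 zł

Regular tax:
  119000 zł × 10% = 11900 zł
  403000 zł × 23% = 92690 zł
  311800 zł × 37% = 115366 zł
  → 219956 zł

Supplementary minimum tax:
  Base (adjusted book income): 696800 zł
  Exemption: 84000 zł − 25% × (696800 zł − 685000 zł) = 84000 zł − 2950 zł = 81050 zł
  Base: 696800 zł − 81050 zł = 615750 zł
  615750 zł × 24% = 147780 zł

219956 zł > 147780 zł, so the regular tax governs.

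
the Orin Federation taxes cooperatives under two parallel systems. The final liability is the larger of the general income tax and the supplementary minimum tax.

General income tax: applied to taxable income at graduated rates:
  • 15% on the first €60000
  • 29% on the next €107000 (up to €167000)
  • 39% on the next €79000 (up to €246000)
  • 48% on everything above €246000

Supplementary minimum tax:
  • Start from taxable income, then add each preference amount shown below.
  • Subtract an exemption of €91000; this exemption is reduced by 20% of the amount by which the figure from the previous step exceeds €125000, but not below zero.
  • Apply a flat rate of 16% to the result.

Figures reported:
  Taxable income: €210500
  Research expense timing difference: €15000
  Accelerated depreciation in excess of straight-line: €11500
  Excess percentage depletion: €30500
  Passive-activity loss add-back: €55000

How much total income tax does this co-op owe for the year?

General income tax:
  €60000 × 15% = €9000
  €107000 × 29% = €31030
  €43500 × 39% = €16965
  → €56995

Supplementary minimum tax:
  Adjusted income: €210500 + €15000 + €11500 + €30500 + €55000 = €322500
  Exemption: €91000 − 20% × (€322500 − €125000) = €91000 − €39500 = €51500
  Base: €322500 − €51500 = €271000
  €271000 × 16% = €43360

€56995 > €43360, so the general income tax governs.

€56995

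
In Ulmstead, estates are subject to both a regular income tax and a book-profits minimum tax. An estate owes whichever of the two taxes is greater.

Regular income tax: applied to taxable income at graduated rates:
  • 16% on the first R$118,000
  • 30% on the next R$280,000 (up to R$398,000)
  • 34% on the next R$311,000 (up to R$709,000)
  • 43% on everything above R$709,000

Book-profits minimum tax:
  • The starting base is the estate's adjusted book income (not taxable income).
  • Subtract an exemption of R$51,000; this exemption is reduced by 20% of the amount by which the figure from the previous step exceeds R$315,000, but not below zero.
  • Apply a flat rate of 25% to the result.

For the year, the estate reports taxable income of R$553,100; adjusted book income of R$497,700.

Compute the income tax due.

R$155,614

Regular income tax:
  R$118,000 × 16% = R$18,880
  R$280,000 × 30% = R$84,000
  R$155,100 × 34% = R$52,734
  → R$155,614

Book-profits minimum tax:
  Base (adjusted book income): R$497,700
  Exemption: R$51,000 − 20% × (R$497,700 − R$315,000) = R$51,000 − R$36,540 = R$14,460
  Base: R$497,700 − R$14,460 = R$483,240
  R$483,240 × 25% = R$120,810

R$155,614 > R$120,810, so the regular income tax governs.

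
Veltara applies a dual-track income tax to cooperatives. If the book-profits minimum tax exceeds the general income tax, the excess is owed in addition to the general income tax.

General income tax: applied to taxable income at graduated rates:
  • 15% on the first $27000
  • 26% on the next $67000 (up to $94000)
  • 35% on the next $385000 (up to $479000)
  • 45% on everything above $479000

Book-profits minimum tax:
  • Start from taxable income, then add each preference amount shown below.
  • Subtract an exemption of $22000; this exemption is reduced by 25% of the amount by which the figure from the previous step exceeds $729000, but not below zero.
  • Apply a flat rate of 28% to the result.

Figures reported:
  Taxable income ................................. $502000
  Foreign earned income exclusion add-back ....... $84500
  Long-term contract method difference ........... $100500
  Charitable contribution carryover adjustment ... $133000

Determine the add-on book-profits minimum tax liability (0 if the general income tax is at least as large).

$63030

Book-profits minimum tax:
  Adjusted income: $502000 + $84500 + $100500 + $133000 = $820000
  Exemption: 25% × ($820000 − $729000) = $22750 ≥ $22000, so the exemption is fully phased out
  Base: $820000 − $0 = $820000
  $820000 × 28% = $229600

General income tax:
  $27000 × 15% = $4050
  $67000 × 26% = $17420
  $385000 × 35% = $134750
  $23000 × 45% = $10350
  → $166570

Excess of book-profits minimum tax over general income tax: $229600 − $166570 = $63030.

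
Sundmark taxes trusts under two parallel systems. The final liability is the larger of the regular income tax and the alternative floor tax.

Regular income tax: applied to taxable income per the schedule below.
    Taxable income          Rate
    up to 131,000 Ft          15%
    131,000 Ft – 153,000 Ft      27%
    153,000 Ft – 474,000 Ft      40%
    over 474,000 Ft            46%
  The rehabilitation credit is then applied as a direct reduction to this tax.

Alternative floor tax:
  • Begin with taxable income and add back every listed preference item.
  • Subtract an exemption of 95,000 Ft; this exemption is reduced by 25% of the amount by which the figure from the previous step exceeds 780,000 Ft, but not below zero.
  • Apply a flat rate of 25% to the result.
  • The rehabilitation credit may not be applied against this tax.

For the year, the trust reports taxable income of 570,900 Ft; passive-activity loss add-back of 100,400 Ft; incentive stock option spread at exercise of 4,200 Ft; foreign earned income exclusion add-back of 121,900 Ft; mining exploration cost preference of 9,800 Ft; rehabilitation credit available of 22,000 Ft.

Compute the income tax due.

Alternative floor tax:
  Adjusted income: 570,900 Ft + 100,400 Ft + 4,200 Ft + 121,900 Ft + 9,800 Ft = 807,200 Ft
  Exemption: 95,000 Ft − 25% × (807,200 Ft − 780,000 Ft) = 95,000 Ft − 6,800 Ft = 88,200 Ft
  Base: 807,200 Ft − 88,200 Ft = 719,000 Ft
  719,000 Ft × 25% = 179,750 Ft

Regular income tax:
  131,000 Ft × 15% = 19,650 Ft
  22,000 Ft × 27% = 5,940 Ft
  321,000 Ft × 40% = 128,400 Ft
  96,900 Ft × 46% = 44,574 Ft
  → 198,564 Ft
  Less rehabilitation credit 22,000 Ft → 176,564 Ft

179,750 Ft > 176,564 Ft, so the alternative floor tax is the binding amount.

179,750 Ft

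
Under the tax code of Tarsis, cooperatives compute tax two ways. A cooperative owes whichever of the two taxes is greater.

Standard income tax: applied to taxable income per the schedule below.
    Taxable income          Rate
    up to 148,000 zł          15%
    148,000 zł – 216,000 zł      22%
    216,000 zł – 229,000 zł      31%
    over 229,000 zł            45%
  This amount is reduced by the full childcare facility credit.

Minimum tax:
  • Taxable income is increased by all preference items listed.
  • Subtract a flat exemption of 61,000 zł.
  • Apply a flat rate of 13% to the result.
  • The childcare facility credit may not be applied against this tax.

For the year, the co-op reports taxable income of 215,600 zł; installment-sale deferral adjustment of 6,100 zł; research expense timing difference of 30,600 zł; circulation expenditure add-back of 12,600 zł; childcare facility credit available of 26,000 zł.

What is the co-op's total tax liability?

Minimum tax:
  Adjusted income: 215,600 zł + 6,100 zł + 30,600 zł + 12,600 zł = 264,900 zł
  Less exemption 61,000 zł → base 203,900 zł
  203,900 zł × 13% = 26,507 zł

Standard income tax:
  148,000 zł × 15% = 22,200 zł
  67,600 zł × 22% = 14,872 zł
  → 37,072 zł
  Less childcare facility credit 26,000 zł → 11,072 zł

26,507 zł > 11,072 zł, so the minimum tax is the binding amount.

26,507 zł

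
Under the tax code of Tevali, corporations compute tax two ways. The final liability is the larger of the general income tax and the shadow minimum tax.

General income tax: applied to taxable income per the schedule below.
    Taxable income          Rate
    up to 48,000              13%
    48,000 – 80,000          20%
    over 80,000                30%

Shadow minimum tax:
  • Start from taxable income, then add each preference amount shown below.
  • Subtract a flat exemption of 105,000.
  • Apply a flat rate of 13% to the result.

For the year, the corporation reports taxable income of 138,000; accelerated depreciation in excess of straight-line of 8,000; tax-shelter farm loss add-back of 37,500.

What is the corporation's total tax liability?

General income tax:
  48,000 × 13% = 6,240
  32,000 × 20% = 6,400
  58,000 × 30% = 17,400
  → 30,040

Shadow minimum tax:
  Adjusted income: 138,000 + 8,000 + 37,500 = 183,500
  Less exemption 105,000 → base 78,500
  78,500 × 13% = 10,205

30,040 > 10,205, so the general income tax governs.

30,040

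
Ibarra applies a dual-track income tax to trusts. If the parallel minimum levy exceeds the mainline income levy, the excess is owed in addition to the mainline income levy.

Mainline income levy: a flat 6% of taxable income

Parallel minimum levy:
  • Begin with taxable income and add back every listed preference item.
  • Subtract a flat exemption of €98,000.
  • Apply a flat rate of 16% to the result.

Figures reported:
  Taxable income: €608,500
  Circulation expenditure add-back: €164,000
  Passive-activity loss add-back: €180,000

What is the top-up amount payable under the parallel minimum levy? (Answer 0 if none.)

€100,210

Parallel minimum levy:
  Adjusted income: €608,500 + €164,000 + €180,000 = €952,500
  Less exemption €98,000 → base €854,500
  €854,500 × 16% = €136,720

Mainline income levy:
  €608,500 × 6% = €36,510

Excess of parallel minimum levy over mainline income levy: €136,720 − €36,510 = €100,210.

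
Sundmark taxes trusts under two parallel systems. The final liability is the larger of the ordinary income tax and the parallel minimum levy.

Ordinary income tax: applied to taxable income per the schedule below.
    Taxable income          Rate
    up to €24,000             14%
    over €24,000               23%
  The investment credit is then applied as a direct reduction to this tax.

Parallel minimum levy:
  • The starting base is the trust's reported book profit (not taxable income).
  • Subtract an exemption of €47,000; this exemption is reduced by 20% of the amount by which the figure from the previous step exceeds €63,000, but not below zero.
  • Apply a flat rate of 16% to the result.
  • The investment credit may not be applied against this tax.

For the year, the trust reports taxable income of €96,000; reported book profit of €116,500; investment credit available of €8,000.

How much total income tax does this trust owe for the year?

Ordinary income tax:
  €24,000 × 14% = €3,360
  €72,000 × 23% = €16,560
  → €19,920
  Less investment credit €8,000 → €11,920

Parallel minimum levy:
  Base (reported book profit): €116,500
  Exemption: €47,000 − 20% × (€116,500 − €63,000) = €47,000 − €10,700 = €36,300
  Base: €116,500 − €36,300 = €80,200
  €80,200 × 16% = €12,832

€12,832 > €11,920, so the parallel minimum levy is the binding amount.

€12,832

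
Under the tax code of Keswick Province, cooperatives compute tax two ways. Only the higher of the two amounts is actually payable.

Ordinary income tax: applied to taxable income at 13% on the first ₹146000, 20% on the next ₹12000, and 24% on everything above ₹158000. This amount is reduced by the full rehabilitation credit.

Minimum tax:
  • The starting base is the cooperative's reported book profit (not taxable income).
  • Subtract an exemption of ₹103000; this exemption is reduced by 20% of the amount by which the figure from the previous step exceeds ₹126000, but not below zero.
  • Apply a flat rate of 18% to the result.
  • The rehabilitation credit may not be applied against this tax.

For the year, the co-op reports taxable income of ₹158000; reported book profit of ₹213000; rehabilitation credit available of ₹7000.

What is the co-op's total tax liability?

Ordinary income tax:
  ₹146000 × 13% = ₹18980
  ₹12000 × 20% = ₹2400
  → ₹21380
  Less rehabilitation credit ₹7000 → ₹14380

Minimum tax:
  Base (reported book profit): ₹213000
  Exemption: ₹103000 − 20% × (₹213000 − ₹126000) = ₹103000 − ₹17400 = ₹85600
  Base: ₹213000 − ₹85600 = ₹127400
  ₹127400 × 18% = ₹22932

₹22932 > ₹14380, so the minimum tax is the binding amount.

₹22932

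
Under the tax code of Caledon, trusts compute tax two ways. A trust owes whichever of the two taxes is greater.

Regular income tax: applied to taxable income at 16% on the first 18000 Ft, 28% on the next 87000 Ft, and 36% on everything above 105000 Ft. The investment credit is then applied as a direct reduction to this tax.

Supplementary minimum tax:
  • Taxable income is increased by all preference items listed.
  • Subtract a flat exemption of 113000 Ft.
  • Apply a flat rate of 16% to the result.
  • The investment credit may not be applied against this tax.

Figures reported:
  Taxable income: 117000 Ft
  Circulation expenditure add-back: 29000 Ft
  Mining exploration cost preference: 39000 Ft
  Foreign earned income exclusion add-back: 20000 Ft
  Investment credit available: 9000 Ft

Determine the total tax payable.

22560 Ft

Supplementary minimum tax:
  Adjusted income: 117000 Ft + 29000 Ft + 39000 Ft + 20000 Ft = 205000 Ft
  Less exemption 113000 Ft → base 92000 Ft
  92000 Ft × 16% = 14720 Ft

Regular income tax:
  18000 Ft × 16% = 2880 Ft
  87000 Ft × 28% = 24360 Ft
  12000 Ft × 36% = 4320 Ft
  → 31560 Ft
  Less investment credit 9000 Ft → 22560 Ft

22560 Ft > 14720 Ft, so the regular income tax governs.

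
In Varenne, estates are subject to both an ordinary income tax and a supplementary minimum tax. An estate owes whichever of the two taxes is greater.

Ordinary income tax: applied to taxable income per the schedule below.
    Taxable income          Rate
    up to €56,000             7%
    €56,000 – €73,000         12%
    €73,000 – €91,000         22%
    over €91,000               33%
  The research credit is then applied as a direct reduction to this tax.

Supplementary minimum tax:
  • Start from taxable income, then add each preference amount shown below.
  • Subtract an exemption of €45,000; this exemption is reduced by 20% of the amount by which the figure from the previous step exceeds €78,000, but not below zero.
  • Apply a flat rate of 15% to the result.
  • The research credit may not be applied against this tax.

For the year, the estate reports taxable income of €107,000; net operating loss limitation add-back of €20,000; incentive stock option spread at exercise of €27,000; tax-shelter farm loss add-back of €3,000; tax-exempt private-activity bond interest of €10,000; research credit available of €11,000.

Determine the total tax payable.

€20,970

Supplementary minimum tax:
  Adjusted income: €107,000 + €20,000 + €27,000 + €3,000 + €10,000 = €167,000
  Exemption: €45,000 − 20% × (€167,000 − €78,000) = €45,000 − €17,800 = €27,200
  Base: €167,000 − €27,200 = €139,800
  €139,800 × 15% = €20,970

Ordinary income tax:
  €56,000 × 7% = €3,920
  €17,000 × 12% = €2,040
  €18,000 × 22% = €3,960
  €16,000 × 33% = €5,280
  → €15,200
  Less research credit €11,000 → €4,200

€20,970 > €4,200, so the supplementary minimum tax is the binding amount.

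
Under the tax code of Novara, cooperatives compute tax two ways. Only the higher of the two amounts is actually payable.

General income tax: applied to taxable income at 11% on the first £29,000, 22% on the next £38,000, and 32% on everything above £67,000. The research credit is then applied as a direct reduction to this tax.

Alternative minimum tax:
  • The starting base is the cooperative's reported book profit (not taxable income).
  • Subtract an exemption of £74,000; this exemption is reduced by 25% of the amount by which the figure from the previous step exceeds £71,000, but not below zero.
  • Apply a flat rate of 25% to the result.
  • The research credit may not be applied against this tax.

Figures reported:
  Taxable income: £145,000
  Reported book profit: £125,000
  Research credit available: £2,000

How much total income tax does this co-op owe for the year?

General income tax:
  £29,000 × 11% = £3,190
  £38,000 × 22% = £8,360
  £78,000 × 32% = £24,960
  → £36,510
  Less research credit £2,000 → £34,510

Alternative minimum tax:
  Base (reported book profit): £125,000
  Exemption: £74,000 − 25% × (£125,000 − £71,000) = £74,000 − £13,500 = £60,500
  Base: £125,000 − £60,500 = £64,500
  £64,500 × 25% = £16,125

£34,510 > £16,125, so the general income tax governs.

£34,510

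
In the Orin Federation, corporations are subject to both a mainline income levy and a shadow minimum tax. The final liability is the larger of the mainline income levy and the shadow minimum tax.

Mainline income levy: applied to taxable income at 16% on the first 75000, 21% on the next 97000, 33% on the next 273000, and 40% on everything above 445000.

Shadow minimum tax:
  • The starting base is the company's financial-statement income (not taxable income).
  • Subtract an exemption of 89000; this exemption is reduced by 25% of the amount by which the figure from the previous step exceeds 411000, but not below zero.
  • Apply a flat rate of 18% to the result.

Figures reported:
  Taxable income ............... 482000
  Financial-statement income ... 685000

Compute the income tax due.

Mainline income levy:
  75000 × 16% = 12000
  97000 × 21% = 20370
  273000 × 33% = 90090
  37000 × 40% = 14800
  → 137260

Shadow minimum tax:
  Base (financial-statement income): 685000
  Exemption: 89000 − 25% × (685000 − 411000) = 89000 − 68500 = 20500
  Base: 685000 − 20500 = 664500
  664500 × 18% = 119610

137260 > 119610, so the mainline income levy governs.

137260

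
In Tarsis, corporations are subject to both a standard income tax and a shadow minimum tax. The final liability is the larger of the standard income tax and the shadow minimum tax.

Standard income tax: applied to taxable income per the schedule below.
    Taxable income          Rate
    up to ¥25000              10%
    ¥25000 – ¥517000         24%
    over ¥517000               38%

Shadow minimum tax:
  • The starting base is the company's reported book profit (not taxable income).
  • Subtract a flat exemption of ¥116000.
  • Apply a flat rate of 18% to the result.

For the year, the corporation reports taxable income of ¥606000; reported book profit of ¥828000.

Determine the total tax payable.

¥154400

Standard income tax:
  ¥25000 × 10% = ¥2500
  ¥492000 × 24% = ¥118080
  ¥89000 × 38% = ¥33820
  → ¥154400

Shadow minimum tax:
  Base (reported book profit): ¥828000
  Less exemption ¥116000 → base ¥712000
  ¥712000 × 18% = ¥128160

¥154400 > ¥128160, so the standard income tax governs.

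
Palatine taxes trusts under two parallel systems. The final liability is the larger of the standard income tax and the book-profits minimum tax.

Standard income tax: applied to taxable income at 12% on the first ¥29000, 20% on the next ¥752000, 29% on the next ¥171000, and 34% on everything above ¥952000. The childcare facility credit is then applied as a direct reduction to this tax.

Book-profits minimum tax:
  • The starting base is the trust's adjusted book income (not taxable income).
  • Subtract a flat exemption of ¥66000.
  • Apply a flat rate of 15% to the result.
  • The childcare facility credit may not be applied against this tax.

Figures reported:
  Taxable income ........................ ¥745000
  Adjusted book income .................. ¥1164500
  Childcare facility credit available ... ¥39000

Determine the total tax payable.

Book-profits minimum tax:
  Base (adjusted book income): ¥1164500
  Less exemption ¥66000 → base ¥1098500
  ¥1098500 × 15% = ¥164775

Standard income tax:
  ¥29000 × 12% = ¥3480
  ¥716000 × 20% = ¥143200
  → ¥146680
  Less childcare facility credit ¥39000 → ¥107680

¥164775 > ¥107680, so the book-profits minimum tax is the binding amount.

¥164775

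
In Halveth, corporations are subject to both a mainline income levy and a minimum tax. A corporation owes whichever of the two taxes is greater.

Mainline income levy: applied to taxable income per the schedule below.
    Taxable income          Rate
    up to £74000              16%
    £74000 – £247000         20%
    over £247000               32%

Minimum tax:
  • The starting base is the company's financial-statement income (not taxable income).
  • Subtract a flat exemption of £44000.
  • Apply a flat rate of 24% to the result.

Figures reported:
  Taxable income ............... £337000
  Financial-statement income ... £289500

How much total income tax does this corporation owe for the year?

£75240

Minimum tax:
  Base (financial-statement income): £289500
  Less exemption £44000 → base £245500
  £245500 × 24% = £58920

Mainline income levy:
  £74000 × 16% = £11840
  £173000 × 20% = £34600
  £90000 × 32% = £28800
  → £75240

£75240 > £58920, so the mainline income levy governs.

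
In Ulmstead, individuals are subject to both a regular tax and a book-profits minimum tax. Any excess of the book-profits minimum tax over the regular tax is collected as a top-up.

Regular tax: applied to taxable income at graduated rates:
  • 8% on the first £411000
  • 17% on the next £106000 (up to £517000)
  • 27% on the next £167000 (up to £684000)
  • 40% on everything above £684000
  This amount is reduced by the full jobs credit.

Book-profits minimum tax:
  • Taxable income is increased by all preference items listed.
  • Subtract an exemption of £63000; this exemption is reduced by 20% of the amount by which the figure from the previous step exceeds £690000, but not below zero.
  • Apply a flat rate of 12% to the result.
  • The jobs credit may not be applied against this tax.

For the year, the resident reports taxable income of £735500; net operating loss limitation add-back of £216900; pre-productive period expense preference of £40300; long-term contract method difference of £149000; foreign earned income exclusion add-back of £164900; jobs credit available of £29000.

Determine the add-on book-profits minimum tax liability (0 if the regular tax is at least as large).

Regular tax:
  £411000 × 8% = £32880
  £106000 × 17% = £18020
  £167000 × 27% = £45090
  £51500 × 40% = £20600
  → £116590
  Less jobs credit £29000 → £87590

Book-profits minimum tax:
  Adjusted income: £735500 + £216900 + £40300 + £149000 + £164900 = £1306600
  Exemption: 20% × (£1306600 − £690000) = £123320 ≥ £63000, so the exemption is fully phased out
  Base: £1306600 − £0 = £1306600
  £1306600 × 12% = £156792

Excess of book-profits minimum tax over regular tax: £156792 − £87590 = £69202.

£69202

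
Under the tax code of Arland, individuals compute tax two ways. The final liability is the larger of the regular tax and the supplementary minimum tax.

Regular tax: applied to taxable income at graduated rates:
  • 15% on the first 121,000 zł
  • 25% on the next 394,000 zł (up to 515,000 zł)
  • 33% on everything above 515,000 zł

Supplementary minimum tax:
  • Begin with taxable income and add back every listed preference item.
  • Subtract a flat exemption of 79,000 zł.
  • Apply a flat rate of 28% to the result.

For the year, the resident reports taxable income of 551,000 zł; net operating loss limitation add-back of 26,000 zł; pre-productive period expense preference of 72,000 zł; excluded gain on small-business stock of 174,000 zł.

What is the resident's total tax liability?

Supplementary minimum tax:
  Adjusted income: 551,000 zł + 26,000 zł + 72,000 zł + 174,000 zł = 823,000 zł
  Less exemption 79,000 zł → base 744,000 zł
  744,000 zł × 28% = 208,320 zł

Regular tax:
  121,000 zł × 15% = 18,150 zł
  394,000 zł × 25% = 98,500 zł
  36,000 zł × 33% = 11,880 zł
  → 128,530 zł

208,320 zł > 128,530 zł, so the supplementary minimum tax is the binding amount.

208,320 zł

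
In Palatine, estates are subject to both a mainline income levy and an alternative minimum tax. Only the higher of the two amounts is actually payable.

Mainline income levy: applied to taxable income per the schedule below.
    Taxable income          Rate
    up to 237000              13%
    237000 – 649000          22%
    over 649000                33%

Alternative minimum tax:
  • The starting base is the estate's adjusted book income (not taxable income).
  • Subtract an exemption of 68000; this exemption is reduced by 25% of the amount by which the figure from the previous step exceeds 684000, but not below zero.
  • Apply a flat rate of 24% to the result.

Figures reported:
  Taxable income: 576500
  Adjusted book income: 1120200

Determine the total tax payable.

Mainline income levy:
  237000 × 13% = 30810
  339500 × 22% = 74690
  → 105500

Alternative minimum tax:
  Base (adjusted book income): 1120200
  Exemption: 25% × (1120200 − 684000) = 109050 ≥ 68000, so the exemption is fully phased out
  Base: 1120200 − 0 = 1120200
  1120200 × 24% = 268848

268848 > 105500, so the alternative minimum tax is the binding amount.

268848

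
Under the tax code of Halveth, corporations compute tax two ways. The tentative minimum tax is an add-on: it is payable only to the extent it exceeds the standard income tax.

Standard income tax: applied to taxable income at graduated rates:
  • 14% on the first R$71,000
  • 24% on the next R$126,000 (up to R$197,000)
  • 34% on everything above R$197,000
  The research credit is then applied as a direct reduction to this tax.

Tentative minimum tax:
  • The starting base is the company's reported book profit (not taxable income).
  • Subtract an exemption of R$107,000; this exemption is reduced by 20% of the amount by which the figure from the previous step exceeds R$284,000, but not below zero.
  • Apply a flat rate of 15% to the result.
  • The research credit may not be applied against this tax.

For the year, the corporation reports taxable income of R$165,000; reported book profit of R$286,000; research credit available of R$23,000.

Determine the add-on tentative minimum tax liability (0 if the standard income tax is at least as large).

R$17,410

Standard income tax:
  R$71,000 × 14% = R$9,940
  R$94,000 × 24% = R$22,560
  → R$32,500
  Less research credit R$23,000 → R$9,500

Tentative minimum tax:
  Base (reported book profit): R$286,000
  Exemption: R$107,000 − 20% × (R$286,000 − R$284,000) = R$107,000 − R$400 = R$106,600
  Base: R$286,000 − R$106,600 = R$179,400
  R$179,400 × 15% = R$26,910

Excess of tentative minimum tax over standard income tax: R$26,910 − R$9,500 = R$17,410.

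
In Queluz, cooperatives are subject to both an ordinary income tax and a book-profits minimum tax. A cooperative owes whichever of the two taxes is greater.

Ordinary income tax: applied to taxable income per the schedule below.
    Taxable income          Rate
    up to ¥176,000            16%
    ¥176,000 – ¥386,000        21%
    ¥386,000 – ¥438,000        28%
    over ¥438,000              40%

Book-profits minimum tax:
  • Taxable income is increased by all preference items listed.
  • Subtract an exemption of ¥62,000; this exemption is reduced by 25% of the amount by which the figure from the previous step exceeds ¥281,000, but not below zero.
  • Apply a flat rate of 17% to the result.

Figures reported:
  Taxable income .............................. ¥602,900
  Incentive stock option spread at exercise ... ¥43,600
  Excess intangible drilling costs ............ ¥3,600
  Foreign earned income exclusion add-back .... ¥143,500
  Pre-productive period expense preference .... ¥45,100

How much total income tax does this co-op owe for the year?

¥152,780

Book-profits minimum tax:
  Adjusted income: ¥602,900 + ¥43,600 + ¥3,600 + ¥143,500 + ¥45,100 = ¥838,700
  Exemption: 25% × (¥838,700 − ¥281,000) = ¥139,425 ≥ ¥62,000, so the exemption is fully phased out
  Base: ¥838,700 − ¥0 = ¥838,700
  ¥838,700 × 17% = ¥142,579

Ordinary income tax:
  ¥176,000 × 16% = ¥28,160
  ¥210,000 × 21% = ¥44,100
  ¥52,000 × 28% = ¥14,560
  ¥164,900 × 40% = ¥65,960
  → ¥152,780

¥152,780 > ¥142,579, so the ordinary income tax governs.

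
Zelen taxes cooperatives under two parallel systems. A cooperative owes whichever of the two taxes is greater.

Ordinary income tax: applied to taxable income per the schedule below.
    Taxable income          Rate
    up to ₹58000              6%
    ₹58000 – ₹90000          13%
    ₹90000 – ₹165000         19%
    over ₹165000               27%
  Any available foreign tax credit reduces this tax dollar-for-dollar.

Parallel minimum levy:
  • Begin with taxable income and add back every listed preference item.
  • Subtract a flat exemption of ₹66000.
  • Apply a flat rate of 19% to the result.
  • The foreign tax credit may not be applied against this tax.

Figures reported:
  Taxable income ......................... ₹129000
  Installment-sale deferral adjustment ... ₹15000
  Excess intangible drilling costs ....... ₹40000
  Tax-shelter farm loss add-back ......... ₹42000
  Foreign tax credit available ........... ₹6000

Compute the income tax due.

₹30400

Ordinary income tax:
  ₹58000 × 6% = ₹3480
  ₹32000 × 13% = ₹4160
  ₹39000 × 19% = ₹7410
  → ₹15050
  Less foreign tax credit ₹6000 → ₹9050

Parallel minimum levy:
  Adjusted income: ₹129000 + ₹15000 + ₹40000 + ₹42000 = ₹226000
  Less exemption ₹66000 → base ₹160000
  ₹160000 × 19% = ₹30400

₹30400 > ₹9050, so the parallel minimum levy is the binding amount.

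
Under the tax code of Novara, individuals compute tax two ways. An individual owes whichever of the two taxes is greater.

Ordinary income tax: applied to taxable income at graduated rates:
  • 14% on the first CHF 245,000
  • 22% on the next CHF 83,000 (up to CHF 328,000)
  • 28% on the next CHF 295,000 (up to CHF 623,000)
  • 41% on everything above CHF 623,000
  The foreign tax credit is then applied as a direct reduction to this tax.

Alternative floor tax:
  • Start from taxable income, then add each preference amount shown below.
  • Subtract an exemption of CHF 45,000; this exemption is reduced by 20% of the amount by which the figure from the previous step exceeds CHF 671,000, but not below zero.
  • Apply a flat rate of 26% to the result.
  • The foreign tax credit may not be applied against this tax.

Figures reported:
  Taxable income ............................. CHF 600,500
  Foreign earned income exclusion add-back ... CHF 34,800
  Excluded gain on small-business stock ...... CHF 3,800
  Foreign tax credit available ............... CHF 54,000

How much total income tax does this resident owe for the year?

CHF 154,466

Alternative floor tax:
  Adjusted income: CHF 600,500 + CHF 34,800 + CHF 3,800 = CHF 639,100
  Exemption: CHF 639,100 ≤ CHF 671,000, so full CHF 45,000 applies
  Base: CHF 639,100 − CHF 45,000 = CHF 594,100
  CHF 594,100 × 26% = CHF 154,466

Ordinary income tax:
  CHF 245,000 × 14% = CHF 34,300
  CHF 83,000 × 22% = CHF 18,260
  CHF 272,500 × 28% = CHF 76,300
  → CHF 128,860
  Less foreign tax credit CHF 54,000 → CHF 74,860

CHF 154,466 > CHF 74,860, so the alternative floor tax is the binding amount.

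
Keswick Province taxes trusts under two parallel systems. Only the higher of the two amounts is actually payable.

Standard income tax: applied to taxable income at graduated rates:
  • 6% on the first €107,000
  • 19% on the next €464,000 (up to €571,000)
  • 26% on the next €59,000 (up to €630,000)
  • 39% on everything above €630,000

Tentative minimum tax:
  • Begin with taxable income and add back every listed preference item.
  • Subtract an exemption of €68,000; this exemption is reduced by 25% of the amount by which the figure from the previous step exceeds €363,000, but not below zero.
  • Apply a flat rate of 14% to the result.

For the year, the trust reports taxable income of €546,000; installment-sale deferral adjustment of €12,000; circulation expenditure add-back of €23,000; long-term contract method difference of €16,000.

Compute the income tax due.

Tentative minimum tax:
  Adjusted income: €546,000 + €12,000 + €23,000 + €16,000 = €597,000
  Exemption: €68,000 − 25% × (€597,000 − €363,000) = €68,000 − €58,500 = €9,500
  Base: €597,000 − €9,500 = €587,500
  €587,500 × 14% = €82,250

Standard income tax:
  €107,000 × 6% = €6,420
  €439,000 × 19% = €83,410
  → €89,830

€89,830 > €82,250, so the standard income tax governs.

€89,830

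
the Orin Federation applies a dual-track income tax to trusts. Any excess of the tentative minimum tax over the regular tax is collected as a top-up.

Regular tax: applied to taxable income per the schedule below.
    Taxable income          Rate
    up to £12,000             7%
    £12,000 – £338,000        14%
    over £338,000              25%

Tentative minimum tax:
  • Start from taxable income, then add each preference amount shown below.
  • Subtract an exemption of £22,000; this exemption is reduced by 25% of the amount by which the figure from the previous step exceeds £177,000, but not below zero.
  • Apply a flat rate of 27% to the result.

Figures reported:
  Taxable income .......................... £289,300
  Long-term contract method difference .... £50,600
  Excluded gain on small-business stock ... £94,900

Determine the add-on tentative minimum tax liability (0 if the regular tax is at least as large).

Regular tax:
  £12,000 × 7% = £840
  £277,300 × 14% = £38,822
  → £39,662

Tentative minimum tax:
  Adjusted income: £289,300 + £50,600 + £94,900 = £434,800
  Exemption: 25% × (£434,800 − £177,000) = £64,450 ≥ £22,000, so the exemption is fully phased out
  Base: £434,800 − £0 = £434,800
  £434,800 × 27% = £117,396

Excess of tentative minimum tax over regular tax: £117,396 − £39,662 = £77,734.

£77,734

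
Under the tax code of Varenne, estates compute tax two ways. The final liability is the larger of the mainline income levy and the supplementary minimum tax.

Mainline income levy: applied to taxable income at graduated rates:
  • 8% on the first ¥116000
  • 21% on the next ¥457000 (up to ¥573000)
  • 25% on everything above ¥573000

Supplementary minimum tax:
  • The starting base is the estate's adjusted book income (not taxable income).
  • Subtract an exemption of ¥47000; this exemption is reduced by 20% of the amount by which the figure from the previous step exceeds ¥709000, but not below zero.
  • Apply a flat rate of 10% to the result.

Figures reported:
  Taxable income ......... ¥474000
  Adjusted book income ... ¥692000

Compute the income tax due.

Supplementary minimum tax:
  Base (adjusted book income): ¥692000
  Exemption: ¥692000 ≤ ¥709000, so full ¥47000 applies
  Base: ¥692000 − ¥47000 = ¥645000
  ¥645000 × 10% = ¥64500

Mainline income levy:
  ¥116000 × 8% = ¥9280
  ¥358000 × 21% = ¥75180
  → ¥84460

¥84460 > ¥64500, so the mainline income levy governs.

¥84460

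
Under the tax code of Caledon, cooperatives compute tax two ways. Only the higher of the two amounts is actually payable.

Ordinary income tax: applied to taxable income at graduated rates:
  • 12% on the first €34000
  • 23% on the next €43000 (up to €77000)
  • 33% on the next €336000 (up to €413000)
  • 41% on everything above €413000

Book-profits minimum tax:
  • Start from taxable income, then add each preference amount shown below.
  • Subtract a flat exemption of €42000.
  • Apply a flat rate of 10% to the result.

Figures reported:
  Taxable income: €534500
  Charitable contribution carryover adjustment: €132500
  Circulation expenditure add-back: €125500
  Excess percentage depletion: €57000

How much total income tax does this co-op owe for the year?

Book-profits minimum tax:
  Adjusted income: €534500 + €132500 + €125500 + €57000 = €849500
  Less exemption €42000 → base €807500
  €807500 × 10% = €80750

Ordinary income tax:
  €34000 × 12% = €4080
  €43000 × 23% = €9890
  €336000 × 33% = €110880
  €121500 × 41% = €49815
  → €174665

€174665 > €80750, so the ordinary income tax governs.

€174665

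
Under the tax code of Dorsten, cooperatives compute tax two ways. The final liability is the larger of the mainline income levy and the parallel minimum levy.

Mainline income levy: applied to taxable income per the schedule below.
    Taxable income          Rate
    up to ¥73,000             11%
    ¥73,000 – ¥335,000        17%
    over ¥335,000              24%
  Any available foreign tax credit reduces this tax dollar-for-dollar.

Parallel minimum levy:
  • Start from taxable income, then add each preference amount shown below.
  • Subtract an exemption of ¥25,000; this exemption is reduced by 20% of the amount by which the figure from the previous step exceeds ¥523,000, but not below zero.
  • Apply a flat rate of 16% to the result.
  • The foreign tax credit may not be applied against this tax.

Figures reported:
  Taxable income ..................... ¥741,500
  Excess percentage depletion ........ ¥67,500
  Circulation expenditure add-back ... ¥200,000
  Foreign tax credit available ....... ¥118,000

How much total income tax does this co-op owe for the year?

Parallel minimum levy:
  Adjusted income: ¥741,500 + ¥67,500 + ¥200,000 = ¥1,009,000
  Exemption: 20% × (¥1,009,000 − ¥523,000) = ¥97,200 ≥ ¥25,000, so the exemption is fully phased out
  Base: ¥1,009,000 − ¥0 = ¥1,009,000
  ¥1,009,000 × 16% = ¥161,440

Mainline income levy:
  ¥73,000 × 11% = ¥8,030
  ¥262,000 × 17% = ¥44,540
  ¥406,500 × 24% = ¥97,560
  → ¥150,130
  Less foreign tax credit ¥118,000 → ¥32,130

¥161,440 > ¥32,130, so the parallel minimum levy is the binding amount.

¥161,440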